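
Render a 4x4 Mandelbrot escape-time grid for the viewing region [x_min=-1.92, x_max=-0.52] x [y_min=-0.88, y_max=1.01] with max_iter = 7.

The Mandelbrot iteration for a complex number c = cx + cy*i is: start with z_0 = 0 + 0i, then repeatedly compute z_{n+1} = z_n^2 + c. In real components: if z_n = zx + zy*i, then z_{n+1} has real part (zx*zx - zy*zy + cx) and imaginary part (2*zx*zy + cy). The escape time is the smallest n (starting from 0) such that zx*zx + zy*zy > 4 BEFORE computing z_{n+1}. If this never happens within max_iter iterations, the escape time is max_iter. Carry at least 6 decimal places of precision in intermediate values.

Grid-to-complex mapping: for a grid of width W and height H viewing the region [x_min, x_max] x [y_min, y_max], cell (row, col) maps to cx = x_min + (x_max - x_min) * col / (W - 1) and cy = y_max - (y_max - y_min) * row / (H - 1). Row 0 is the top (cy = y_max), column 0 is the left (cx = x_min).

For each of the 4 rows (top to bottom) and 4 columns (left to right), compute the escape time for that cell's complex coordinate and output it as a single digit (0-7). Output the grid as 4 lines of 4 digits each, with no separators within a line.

(row=0, col=0): c = -1.9200 + 1.0100i → escape time 1
(row=0, col=1): c = -1.4533 + 1.0100i → escape time 3
(row=0, col=2): c = -0.9867 + 1.0100i → escape time 3
(row=0, col=3): c = -0.5200 + 1.0100i → escape time 4
(row=1, col=0): c = -1.9200 + 0.3800i → escape time 3
(row=1, col=1): c = -1.4533 + 0.3800i → escape time 4
(row=1, col=2): c = -0.9867 + 0.3800i → escape time 7
(row=1, col=3): c = -0.5200 + 0.3800i → escape time 7
(row=2, col=0): c = -1.9200 + -0.2500i → escape time 3
(row=2, col=1): c = -1.4533 + -0.2500i → escape time 5
(row=2, col=2): c = -0.9867 + -0.2500i → escape time 7
(row=2, col=3): c = -0.5200 + -0.2500i → escape time 7
(row=3, col=0): c = -1.9200 + -0.8800i → escape time 1
(row=3, col=1): c = -1.4533 + -0.8800i → escape time 3
(row=3, col=2): c = -0.9867 + -0.8800i → escape time 3
(row=3, col=3): c = -0.5200 + -0.8800i → escape time 4

Answer: 1334
3477
3577
1334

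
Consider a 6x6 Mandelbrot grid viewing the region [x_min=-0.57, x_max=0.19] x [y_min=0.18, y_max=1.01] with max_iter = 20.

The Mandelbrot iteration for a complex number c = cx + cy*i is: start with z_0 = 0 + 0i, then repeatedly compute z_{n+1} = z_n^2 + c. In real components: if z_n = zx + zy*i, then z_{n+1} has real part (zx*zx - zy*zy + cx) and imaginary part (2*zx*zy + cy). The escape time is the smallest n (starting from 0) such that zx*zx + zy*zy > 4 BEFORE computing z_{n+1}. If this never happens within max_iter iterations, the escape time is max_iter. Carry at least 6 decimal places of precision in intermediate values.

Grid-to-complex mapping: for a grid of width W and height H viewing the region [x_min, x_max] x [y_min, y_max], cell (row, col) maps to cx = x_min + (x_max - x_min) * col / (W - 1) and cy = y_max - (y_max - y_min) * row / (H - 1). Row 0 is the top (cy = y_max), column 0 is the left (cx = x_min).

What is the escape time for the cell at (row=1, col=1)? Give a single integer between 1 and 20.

z_0 = 0 + 0i, c = -0.4180 + 0.8440i
Iter 1: z = -0.4180 + 0.8440i, |z|^2 = 0.8871
Iter 2: z = -0.9556 + 0.1384i, |z|^2 = 0.9324
Iter 3: z = 0.4760 + 0.5795i, |z|^2 = 0.5624
Iter 4: z = -0.5272 + 1.3957i, |z|^2 = 2.2258
Iter 5: z = -2.0880 + -0.6275i, |z|^2 = 4.7536
Escaped at iteration 5

Answer: 5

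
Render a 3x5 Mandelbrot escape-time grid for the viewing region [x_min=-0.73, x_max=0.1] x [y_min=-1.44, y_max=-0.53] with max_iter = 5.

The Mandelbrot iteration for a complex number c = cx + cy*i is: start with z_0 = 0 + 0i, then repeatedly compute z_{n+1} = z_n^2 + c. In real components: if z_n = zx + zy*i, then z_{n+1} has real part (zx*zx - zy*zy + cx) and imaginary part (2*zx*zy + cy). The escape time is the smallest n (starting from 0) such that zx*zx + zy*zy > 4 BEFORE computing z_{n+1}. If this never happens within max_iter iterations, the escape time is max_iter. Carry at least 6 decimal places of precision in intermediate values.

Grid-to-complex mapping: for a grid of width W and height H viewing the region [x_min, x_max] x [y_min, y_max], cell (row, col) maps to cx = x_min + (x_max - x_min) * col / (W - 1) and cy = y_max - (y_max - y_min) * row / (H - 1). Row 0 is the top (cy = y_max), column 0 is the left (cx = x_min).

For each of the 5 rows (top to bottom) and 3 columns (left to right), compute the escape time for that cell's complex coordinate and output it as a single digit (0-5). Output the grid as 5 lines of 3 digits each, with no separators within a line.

(row=0, col=0): c = -0.7300 + -0.5300i → escape time 5
(row=0, col=1): c = -0.3150 + -0.5300i → escape time 5
(row=0, col=2): c = 0.1000 + -0.5300i → escape time 5
(row=1, col=0): c = -0.7300 + -0.7575i → escape time 4
(row=1, col=1): c = -0.3150 + -0.7575i → escape time 5
(row=1, col=2): c = 0.1000 + -0.7575i → escape time 5
(row=2, col=0): c = -0.7300 + -0.9850i → escape time 3
(row=2, col=1): c = -0.3150 + -0.9850i → escape time 5
(row=2, col=2): c = 0.1000 + -0.9850i → escape time 4
(row=3, col=0): c = -0.7300 + -1.2125i → escape time 3
(row=3, col=1): c = -0.3150 + -1.2125i → escape time 3
(row=3, col=2): c = 0.1000 + -1.2125i → escape time 3
(row=4, col=0): c = -0.7300 + -1.4400i → escape time 2
(row=4, col=1): c = -0.3150 + -1.4400i → escape time 2
(row=4, col=2): c = 0.1000 + -1.4400i → escape time 2

Answer: 555
455
354
333
222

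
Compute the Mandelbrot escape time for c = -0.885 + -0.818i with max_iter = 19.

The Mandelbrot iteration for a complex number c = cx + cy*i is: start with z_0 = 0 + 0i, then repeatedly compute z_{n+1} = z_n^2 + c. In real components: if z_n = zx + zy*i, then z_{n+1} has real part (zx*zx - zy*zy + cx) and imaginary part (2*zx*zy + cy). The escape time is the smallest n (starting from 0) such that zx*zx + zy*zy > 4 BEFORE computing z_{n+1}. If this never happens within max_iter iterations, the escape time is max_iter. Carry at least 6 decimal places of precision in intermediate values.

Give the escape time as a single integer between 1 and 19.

Answer: 4

Derivation:
z_0 = 0 + 0i, c = -0.8850 + -0.8180i
Iter 1: z = -0.8850 + -0.8180i, |z|^2 = 1.4523
Iter 2: z = -0.7709 + 0.6299i, |z|^2 = 0.9910
Iter 3: z = -0.6874 + -1.7891i, |z|^2 = 3.6735
Iter 4: z = -3.6134 + 1.6418i, |z|^2 = 15.7520
Escaped at iteration 4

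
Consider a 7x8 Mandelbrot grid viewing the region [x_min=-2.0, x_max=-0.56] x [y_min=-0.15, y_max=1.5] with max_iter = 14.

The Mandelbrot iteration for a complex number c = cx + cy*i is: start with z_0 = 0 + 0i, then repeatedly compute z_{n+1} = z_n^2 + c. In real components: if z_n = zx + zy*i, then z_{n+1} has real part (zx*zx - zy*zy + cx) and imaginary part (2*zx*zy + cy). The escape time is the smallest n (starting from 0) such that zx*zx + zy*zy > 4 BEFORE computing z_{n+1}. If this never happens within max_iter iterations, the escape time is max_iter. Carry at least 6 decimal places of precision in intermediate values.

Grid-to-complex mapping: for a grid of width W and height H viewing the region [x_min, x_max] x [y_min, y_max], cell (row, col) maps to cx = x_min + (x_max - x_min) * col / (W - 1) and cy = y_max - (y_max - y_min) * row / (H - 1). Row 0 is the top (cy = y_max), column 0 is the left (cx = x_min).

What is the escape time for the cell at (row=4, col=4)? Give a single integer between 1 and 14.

z_0 = 0 + 0i, c = -1.0400 + 0.5571i
Iter 1: z = -1.0400 + 0.5571i, |z|^2 = 1.3920
Iter 2: z = -0.2688 + -0.6017i, |z|^2 = 0.4343
Iter 3: z = -1.3298 + 0.8806i, |z|^2 = 2.5439
Iter 4: z = -0.0471 + -1.7850i, |z|^2 = 3.1884
Iter 5: z = -4.2240 + 0.7254i, |z|^2 = 18.3683
Escaped at iteration 5

Answer: 5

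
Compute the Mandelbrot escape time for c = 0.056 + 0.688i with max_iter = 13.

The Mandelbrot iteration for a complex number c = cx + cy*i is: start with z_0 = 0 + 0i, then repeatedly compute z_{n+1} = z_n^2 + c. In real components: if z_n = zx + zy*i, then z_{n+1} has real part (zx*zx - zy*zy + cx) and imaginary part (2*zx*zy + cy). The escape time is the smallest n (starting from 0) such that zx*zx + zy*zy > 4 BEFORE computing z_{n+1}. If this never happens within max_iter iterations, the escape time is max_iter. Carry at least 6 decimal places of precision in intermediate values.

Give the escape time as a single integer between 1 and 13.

z_0 = 0 + 0i, c = 0.0560 + 0.6880i
Iter 1: z = 0.0560 + 0.6880i, |z|^2 = 0.4765
Iter 2: z = -0.4142 + 0.7651i, |z|^2 = 0.7569
Iter 3: z = -0.3577 + 0.0542i, |z|^2 = 0.1309
Iter 4: z = 0.1810 + 0.6492i, |z|^2 = 0.4542
Iter 5: z = -0.3327 + 0.9231i, |z|^2 = 0.9627
Iter 6: z = -0.6854 + 0.0738i, |z|^2 = 0.4752
Iter 7: z = 0.5203 + 0.5868i, |z|^2 = 0.6151
Iter 8: z = -0.0177 + 1.2986i, |z|^2 = 1.6868
Iter 9: z = -1.6302 + 0.6420i, |z|^2 = 3.0696
Iter 10: z = 2.3012 + -1.4052i, |z|^2 = 7.2704
Escaped at iteration 10

Answer: 10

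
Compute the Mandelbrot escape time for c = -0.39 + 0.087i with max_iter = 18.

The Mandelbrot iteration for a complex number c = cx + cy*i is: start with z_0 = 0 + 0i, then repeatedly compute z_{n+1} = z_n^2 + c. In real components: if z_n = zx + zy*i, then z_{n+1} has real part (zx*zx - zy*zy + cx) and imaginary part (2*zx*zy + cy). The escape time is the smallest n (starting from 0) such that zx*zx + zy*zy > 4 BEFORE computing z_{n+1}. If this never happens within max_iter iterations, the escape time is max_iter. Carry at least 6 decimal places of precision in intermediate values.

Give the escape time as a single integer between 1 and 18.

z_0 = 0 + 0i, c = -0.3900 + 0.0870i
Iter 1: z = -0.3900 + 0.0870i, |z|^2 = 0.1597
Iter 2: z = -0.2455 + 0.0191i, |z|^2 = 0.0606
Iter 3: z = -0.3301 + 0.0776i, |z|^2 = 0.1150
Iter 4: z = -0.2870 + 0.0358i, |z|^2 = 0.0837
Iter 5: z = -0.3089 + 0.0665i, |z|^2 = 0.0998
Iter 6: z = -0.2990 + 0.0459i, |z|^2 = 0.0915
Iter 7: z = -0.3027 + 0.0595i, |z|^2 = 0.0952
Iter 8: z = -0.3019 + 0.0510i, |z|^2 = 0.0937
Iter 9: z = -0.3014 + 0.0562i, |z|^2 = 0.0940
Iter 10: z = -0.3023 + 0.0531i, |z|^2 = 0.0942
Iter 11: z = -0.3014 + 0.0549i, |z|^2 = 0.0939
Iter 12: z = -0.3021 + 0.0539i, |z|^2 = 0.0942
Iter 13: z = -0.3016 + 0.0544i, |z|^2 = 0.0939
Iter 14: z = -0.3020 + 0.0542i, |z|^2 = 0.0941
Iter 15: z = -0.3017 + 0.0543i, |z|^2 = 0.0940
Iter 16: z = -0.3019 + 0.0542i, |z|^2 = 0.0941
Iter 17: z = -0.3018 + 0.0542i, |z|^2 = 0.0940

Answer: 18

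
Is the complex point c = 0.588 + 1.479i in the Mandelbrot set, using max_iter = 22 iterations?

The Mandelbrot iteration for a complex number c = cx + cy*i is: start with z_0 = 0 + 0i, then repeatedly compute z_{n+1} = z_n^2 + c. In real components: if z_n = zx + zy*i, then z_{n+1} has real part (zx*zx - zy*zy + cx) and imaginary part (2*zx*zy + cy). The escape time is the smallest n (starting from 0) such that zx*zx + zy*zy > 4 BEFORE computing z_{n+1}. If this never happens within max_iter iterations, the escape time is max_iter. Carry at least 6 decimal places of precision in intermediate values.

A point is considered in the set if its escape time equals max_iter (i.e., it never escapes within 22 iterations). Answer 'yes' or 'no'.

z_0 = 0 + 0i, c = 0.5880 + 1.4790i
Iter 1: z = 0.5880 + 1.4790i, |z|^2 = 2.5332
Iter 2: z = -1.2537 + 3.2183i, |z|^2 = 11.9292
Escaped at iteration 2

Answer: no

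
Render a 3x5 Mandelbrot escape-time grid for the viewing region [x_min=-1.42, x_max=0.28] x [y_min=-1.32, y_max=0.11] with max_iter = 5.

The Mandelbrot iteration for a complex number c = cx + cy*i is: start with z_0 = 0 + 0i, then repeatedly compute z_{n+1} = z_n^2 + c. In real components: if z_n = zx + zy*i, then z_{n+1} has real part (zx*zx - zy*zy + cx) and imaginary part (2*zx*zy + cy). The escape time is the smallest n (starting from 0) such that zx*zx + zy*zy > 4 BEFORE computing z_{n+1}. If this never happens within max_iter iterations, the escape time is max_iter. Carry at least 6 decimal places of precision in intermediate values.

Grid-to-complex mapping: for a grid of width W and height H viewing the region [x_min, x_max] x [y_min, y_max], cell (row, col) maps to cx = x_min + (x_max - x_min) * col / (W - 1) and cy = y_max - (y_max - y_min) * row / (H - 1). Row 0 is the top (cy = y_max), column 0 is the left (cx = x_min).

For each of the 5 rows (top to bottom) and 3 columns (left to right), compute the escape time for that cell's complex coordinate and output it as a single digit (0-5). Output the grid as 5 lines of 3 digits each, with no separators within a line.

Answer: 555
555
355
344
232

Derivation:
(row=0, col=0): c = -1.4200 + 0.1100i → escape time 5
(row=0, col=1): c = -0.5700 + 0.1100i → escape time 5
(row=0, col=2): c = 0.2800 + 0.1100i → escape time 5
(row=1, col=0): c = -1.4200 + -0.2475i → escape time 5
(row=1, col=1): c = -0.5700 + -0.2475i → escape time 5
(row=1, col=2): c = 0.2800 + -0.2475i → escape time 5
(row=2, col=0): c = -1.4200 + -0.6050i → escape time 3
(row=2, col=1): c = -0.5700 + -0.6050i → escape time 5
(row=2, col=2): c = 0.2800 + -0.6050i → escape time 5
(row=3, col=0): c = -1.4200 + -0.9625i → escape time 3
(row=3, col=1): c = -0.5700 + -0.9625i → escape time 4
(row=3, col=2): c = 0.2800 + -0.9625i → escape time 4
(row=4, col=0): c = -1.4200 + -1.3200i → escape time 2
(row=4, col=1): c = -0.5700 + -1.3200i → escape time 3
(row=4, col=2): c = 0.2800 + -1.3200i → escape time 2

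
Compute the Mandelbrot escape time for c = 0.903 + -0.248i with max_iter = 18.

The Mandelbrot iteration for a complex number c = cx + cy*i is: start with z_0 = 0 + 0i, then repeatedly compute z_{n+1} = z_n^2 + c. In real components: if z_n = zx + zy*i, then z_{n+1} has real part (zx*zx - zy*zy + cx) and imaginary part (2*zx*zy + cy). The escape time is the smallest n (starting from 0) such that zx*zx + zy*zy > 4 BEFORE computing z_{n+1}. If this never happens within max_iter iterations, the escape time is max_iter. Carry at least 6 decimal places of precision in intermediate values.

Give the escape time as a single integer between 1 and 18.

z_0 = 0 + 0i, c = 0.9030 + -0.2480i
Iter 1: z = 0.9030 + -0.2480i, |z|^2 = 0.8769
Iter 2: z = 1.6569 + -0.6959i, |z|^2 = 3.2296
Iter 3: z = 3.1641 + -2.5540i, |z|^2 = 16.5345
Escaped at iteration 3

Answer: 3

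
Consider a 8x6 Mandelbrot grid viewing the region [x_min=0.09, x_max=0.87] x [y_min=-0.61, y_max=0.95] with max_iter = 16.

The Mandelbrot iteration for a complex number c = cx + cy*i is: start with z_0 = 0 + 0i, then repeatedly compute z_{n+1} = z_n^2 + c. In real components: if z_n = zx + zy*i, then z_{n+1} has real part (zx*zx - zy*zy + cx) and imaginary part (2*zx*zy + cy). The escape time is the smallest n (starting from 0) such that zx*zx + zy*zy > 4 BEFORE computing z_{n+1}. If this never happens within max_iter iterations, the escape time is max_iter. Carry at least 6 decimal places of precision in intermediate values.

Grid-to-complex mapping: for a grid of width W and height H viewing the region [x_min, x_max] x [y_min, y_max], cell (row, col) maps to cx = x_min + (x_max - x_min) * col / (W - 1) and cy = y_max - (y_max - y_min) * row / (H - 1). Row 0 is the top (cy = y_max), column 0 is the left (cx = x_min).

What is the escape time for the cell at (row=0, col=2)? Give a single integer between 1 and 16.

Answer: 4

Derivation:
z_0 = 0 + 0i, c = 0.3129 + 0.9500i
Iter 1: z = 0.3129 + 0.9500i, |z|^2 = 1.0004
Iter 2: z = -0.4918 + 1.5444i, |z|^2 = 2.6271
Iter 3: z = -1.8306 + -0.5690i, |z|^2 = 3.6747
Iter 4: z = 3.3401 + 3.0331i, |z|^2 = 20.3562
Escaped at iteration 4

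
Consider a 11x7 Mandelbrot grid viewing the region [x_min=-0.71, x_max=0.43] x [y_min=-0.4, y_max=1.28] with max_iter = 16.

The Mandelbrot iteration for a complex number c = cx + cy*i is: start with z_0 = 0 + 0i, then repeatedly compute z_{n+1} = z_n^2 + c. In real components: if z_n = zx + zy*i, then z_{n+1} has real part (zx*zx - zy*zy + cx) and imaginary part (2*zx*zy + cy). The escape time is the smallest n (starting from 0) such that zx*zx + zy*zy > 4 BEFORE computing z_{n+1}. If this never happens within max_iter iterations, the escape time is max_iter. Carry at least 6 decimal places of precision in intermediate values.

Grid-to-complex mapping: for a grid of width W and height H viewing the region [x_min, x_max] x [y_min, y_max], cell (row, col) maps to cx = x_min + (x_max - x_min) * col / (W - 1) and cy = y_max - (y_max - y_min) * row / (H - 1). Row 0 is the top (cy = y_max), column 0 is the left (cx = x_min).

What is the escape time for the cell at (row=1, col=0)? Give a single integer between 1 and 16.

z_0 = 0 + 0i, c = -0.7100 + 1.0000i
Iter 1: z = -0.7100 + 1.0000i, |z|^2 = 1.5041
Iter 2: z = -1.2059 + -0.4200i, |z|^2 = 1.6306
Iter 3: z = 0.5678 + 2.0130i, |z|^2 = 4.3744
Escaped at iteration 3

Answer: 3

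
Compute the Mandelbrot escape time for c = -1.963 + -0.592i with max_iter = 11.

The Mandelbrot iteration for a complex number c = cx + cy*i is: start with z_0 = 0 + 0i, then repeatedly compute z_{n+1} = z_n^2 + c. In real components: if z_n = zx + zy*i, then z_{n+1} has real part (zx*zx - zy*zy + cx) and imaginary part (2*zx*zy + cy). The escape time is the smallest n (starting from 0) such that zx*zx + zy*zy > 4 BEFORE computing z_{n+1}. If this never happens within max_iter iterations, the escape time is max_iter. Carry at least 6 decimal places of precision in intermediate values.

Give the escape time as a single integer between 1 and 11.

Answer: 1

Derivation:
z_0 = 0 + 0i, c = -1.9630 + -0.5920i
Iter 1: z = -1.9630 + -0.5920i, |z|^2 = 4.2038
Escaped at iteration 1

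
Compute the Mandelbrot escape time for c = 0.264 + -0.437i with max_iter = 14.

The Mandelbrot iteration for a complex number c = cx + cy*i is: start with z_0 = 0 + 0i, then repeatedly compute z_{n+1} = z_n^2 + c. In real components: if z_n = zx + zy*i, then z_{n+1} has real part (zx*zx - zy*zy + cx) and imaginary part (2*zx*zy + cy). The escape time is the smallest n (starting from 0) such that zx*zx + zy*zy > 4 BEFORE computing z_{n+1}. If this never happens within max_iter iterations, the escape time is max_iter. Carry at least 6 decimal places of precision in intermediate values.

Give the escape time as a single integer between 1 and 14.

z_0 = 0 + 0i, c = 0.2640 + -0.4370i
Iter 1: z = 0.2640 + -0.4370i, |z|^2 = 0.2607
Iter 2: z = 0.1427 + -0.6677i, |z|^2 = 0.4662
Iter 3: z = -0.1615 + -0.6276i, |z|^2 = 0.4200
Iter 4: z = -0.1038 + -0.2343i, |z|^2 = 0.0657
Iter 5: z = 0.2199 + -0.3884i, |z|^2 = 0.1992
Iter 6: z = 0.1615 + -0.6078i, |z|^2 = 0.3955
Iter 7: z = -0.0793 + -0.6334i, |z|^2 = 0.4074
Iter 8: z = -0.1308 + -0.3365i, |z|^2 = 0.1304
Iter 9: z = 0.1679 + -0.3489i, |z|^2 = 0.1499
Iter 10: z = 0.1704 + -0.5542i, |z|^2 = 0.3361
Iter 11: z = -0.0140 + -0.6259i, |z|^2 = 0.3919
Iter 12: z = -0.1275 + -0.4194i, |z|^2 = 0.1922
Iter 13: z = 0.1043 + -0.3300i, |z|^2 = 0.1198

Answer: 14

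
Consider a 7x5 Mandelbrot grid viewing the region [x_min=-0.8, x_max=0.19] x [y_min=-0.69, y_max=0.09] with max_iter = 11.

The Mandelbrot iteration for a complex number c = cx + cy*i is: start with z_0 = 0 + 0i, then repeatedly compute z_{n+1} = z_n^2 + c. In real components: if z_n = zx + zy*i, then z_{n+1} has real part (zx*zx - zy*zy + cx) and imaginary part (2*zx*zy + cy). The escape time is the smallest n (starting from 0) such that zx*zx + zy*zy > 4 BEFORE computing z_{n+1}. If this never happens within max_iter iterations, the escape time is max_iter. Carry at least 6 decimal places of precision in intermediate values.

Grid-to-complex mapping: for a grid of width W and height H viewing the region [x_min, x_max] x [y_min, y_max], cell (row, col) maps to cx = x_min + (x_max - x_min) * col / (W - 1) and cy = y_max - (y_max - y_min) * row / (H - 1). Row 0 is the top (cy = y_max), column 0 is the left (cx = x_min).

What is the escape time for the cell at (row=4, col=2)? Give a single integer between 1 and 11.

Answer: 8

Derivation:
z_0 = 0 + 0i, c = -0.4700 + -0.6900i
Iter 1: z = -0.4700 + -0.6900i, |z|^2 = 0.6970
Iter 2: z = -0.7252 + -0.0414i, |z|^2 = 0.5276
Iter 3: z = 0.0542 + -0.6300i, |z|^2 = 0.3998
Iter 4: z = -0.8639 + -0.7583i, |z|^2 = 1.3213
Iter 5: z = -0.2987 + 0.6202i, |z|^2 = 0.4738
Iter 6: z = -0.7654 + -1.0605i, |z|^2 = 1.7104
Iter 7: z = -1.0087 + 0.9334i, |z|^2 = 1.8887
Iter 8: z = -0.3237 + -2.5730i, |z|^2 = 6.7252
Escaped at iteration 8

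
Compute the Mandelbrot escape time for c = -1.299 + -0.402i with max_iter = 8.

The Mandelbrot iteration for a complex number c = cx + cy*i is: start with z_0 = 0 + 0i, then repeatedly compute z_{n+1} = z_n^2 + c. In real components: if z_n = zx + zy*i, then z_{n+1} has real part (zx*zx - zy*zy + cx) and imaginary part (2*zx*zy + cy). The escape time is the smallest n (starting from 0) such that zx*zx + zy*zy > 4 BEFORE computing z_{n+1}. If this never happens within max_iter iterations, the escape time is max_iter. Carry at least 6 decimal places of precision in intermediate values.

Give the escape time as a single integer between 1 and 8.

z_0 = 0 + 0i, c = -1.2990 + -0.4020i
Iter 1: z = -1.2990 + -0.4020i, |z|^2 = 1.8490
Iter 2: z = 0.2268 + 0.6424i, |z|^2 = 0.4641
Iter 3: z = -1.6602 + -0.1106i, |z|^2 = 2.7686
Iter 4: z = 1.4451 + -0.0347i, |z|^2 = 2.0897
Iter 5: z = 0.7882 + -0.5023i, |z|^2 = 0.8737
Iter 6: z = -0.9300 + -1.1939i, |z|^2 = 2.2903
Iter 7: z = -1.8595 + 1.8187i, |z|^2 = 6.7655
Escaped at iteration 7

Answer: 7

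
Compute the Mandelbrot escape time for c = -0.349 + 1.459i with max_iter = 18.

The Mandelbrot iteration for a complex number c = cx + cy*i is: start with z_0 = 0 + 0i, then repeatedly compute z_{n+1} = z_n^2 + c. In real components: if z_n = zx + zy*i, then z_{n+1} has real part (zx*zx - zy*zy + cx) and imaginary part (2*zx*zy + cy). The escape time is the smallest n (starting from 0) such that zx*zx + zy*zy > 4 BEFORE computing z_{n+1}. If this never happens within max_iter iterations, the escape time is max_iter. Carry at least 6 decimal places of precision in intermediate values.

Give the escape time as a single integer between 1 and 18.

z_0 = 0 + 0i, c = -0.3490 + 1.4590i
Iter 1: z = -0.3490 + 1.4590i, |z|^2 = 2.2505
Iter 2: z = -2.3559 + 0.4406i, |z|^2 = 5.7443
Escaped at iteration 2

Answer: 2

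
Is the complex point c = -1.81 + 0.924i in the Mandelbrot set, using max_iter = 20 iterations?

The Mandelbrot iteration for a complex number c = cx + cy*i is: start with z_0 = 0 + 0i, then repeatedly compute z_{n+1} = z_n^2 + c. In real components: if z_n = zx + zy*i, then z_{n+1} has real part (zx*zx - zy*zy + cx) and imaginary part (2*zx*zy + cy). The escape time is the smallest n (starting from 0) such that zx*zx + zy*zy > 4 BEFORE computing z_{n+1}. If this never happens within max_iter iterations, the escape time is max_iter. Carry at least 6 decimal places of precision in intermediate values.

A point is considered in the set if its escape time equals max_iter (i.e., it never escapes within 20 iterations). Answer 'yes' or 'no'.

Answer: no

Derivation:
z_0 = 0 + 0i, c = -1.8100 + 0.9240i
Iter 1: z = -1.8100 + 0.9240i, |z|^2 = 4.1299
Escaped at iteration 1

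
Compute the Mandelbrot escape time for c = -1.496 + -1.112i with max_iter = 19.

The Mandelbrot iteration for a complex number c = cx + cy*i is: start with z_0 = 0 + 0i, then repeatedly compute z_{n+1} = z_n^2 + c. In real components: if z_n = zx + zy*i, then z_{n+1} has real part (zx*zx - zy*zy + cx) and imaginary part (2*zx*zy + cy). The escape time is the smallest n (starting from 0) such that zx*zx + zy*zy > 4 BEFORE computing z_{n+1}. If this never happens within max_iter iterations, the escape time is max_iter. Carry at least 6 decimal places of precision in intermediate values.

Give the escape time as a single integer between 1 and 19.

Answer: 2

Derivation:
z_0 = 0 + 0i, c = -1.4960 + -1.1120i
Iter 1: z = -1.4960 + -1.1120i, |z|^2 = 3.4746
Iter 2: z = -0.4945 + 2.2151i, |z|^2 = 5.1512
Escaped at iteration 2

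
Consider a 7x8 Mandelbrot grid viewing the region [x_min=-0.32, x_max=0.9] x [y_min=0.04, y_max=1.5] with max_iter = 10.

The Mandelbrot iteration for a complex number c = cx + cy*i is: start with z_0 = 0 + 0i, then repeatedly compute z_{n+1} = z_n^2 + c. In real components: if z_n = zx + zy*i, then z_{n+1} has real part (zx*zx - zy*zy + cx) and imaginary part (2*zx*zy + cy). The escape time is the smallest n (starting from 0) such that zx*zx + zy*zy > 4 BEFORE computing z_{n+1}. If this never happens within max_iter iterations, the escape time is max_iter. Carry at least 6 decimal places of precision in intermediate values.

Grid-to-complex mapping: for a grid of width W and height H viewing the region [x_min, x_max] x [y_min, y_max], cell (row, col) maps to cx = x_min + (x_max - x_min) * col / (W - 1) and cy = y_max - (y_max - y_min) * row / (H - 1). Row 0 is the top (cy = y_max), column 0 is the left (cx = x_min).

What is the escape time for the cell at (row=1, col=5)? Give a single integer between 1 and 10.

z_0 = 0 + 0i, c = 0.6967 + 1.2914i
Iter 1: z = 0.6967 + 1.2914i, |z|^2 = 2.1531
Iter 2: z = -0.4858 + 3.0908i, |z|^2 = 9.7891
Escaped at iteration 2

Answer: 2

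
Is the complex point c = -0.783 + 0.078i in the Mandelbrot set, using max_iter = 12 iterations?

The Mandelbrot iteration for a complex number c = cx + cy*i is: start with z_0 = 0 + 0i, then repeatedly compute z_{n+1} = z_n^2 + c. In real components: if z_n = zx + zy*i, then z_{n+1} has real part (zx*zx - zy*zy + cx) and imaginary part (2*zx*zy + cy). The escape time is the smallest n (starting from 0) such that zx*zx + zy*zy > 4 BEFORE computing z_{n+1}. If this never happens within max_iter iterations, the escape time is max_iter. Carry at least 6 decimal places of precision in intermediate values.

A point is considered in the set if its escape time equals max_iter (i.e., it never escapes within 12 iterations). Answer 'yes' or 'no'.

Answer: yes

Derivation:
z_0 = 0 + 0i, c = -0.7830 + 0.0780i
Iter 1: z = -0.7830 + 0.0780i, |z|^2 = 0.6192
Iter 2: z = -0.1760 + -0.0441i, |z|^2 = 0.0329
Iter 3: z = -0.7540 + 0.0935i, |z|^2 = 0.5772
Iter 4: z = -0.2233 + -0.0631i, |z|^2 = 0.0538
Iter 5: z = -0.7371 + 0.1062i, |z|^2 = 0.5546
Iter 6: z = -0.2509 + -0.0785i, |z|^2 = 0.0691
Iter 7: z = -0.7262 + 0.1174i, |z|^2 = 0.5412
Iter 8: z = -0.2694 + -0.0925i, |z|^2 = 0.0811
Iter 9: z = -0.7190 + 0.1278i, |z|^2 = 0.5333
Iter 10: z = -0.2824 + -0.1058i, |z|^2 = 0.0910
Iter 11: z = -0.7144 + 0.1378i, |z|^2 = 0.5294
Did not escape in 12 iterations → in set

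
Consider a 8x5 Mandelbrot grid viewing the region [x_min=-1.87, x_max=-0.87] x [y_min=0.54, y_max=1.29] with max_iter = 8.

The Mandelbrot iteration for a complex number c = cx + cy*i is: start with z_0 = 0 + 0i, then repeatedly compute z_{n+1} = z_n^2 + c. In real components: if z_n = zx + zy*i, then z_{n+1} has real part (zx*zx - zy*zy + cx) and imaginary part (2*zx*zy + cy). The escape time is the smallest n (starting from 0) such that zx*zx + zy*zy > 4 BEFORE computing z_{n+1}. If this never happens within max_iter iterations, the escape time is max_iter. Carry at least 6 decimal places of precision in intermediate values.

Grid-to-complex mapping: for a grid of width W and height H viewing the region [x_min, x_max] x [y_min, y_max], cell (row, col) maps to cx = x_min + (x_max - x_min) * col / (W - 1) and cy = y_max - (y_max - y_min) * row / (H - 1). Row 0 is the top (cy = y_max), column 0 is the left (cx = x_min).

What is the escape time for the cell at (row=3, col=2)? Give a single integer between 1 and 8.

Answer: 3

Derivation:
z_0 = 0 + 0i, c = -1.5843 + 0.7275i
Iter 1: z = -1.5843 + 0.7275i, |z|^2 = 3.0392
Iter 2: z = 0.3964 + -1.5776i, |z|^2 = 2.6461
Iter 3: z = -3.9161 + -0.5233i, |z|^2 = 15.6095
Escaped at iteration 3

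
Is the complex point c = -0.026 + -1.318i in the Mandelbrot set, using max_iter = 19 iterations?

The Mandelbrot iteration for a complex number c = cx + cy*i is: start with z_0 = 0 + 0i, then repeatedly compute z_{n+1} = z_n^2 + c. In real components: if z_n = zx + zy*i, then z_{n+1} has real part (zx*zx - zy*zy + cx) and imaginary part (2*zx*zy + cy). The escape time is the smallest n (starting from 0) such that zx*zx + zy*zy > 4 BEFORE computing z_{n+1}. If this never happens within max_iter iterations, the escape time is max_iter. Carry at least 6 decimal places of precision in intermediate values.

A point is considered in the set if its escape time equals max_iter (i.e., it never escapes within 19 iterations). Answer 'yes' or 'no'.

z_0 = 0 + 0i, c = -0.0260 + -1.3180i
Iter 1: z = -0.0260 + -1.3180i, |z|^2 = 1.7378
Iter 2: z = -1.7624 + -1.2495i, |z|^2 = 4.6674
Escaped at iteration 2

Answer: no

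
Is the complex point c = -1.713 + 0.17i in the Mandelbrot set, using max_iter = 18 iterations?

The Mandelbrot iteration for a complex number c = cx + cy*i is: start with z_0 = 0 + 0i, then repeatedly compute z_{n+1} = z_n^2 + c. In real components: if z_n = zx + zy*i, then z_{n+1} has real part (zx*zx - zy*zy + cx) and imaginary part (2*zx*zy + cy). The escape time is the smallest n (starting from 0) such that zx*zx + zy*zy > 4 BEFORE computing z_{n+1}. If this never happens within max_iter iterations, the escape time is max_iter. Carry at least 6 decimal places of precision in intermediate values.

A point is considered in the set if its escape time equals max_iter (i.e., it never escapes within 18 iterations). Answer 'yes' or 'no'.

Answer: no

Derivation:
z_0 = 0 + 0i, c = -1.7130 + 0.1700i
Iter 1: z = -1.7130 + 0.1700i, |z|^2 = 2.9633
Iter 2: z = 1.1925 + -0.4124i, |z|^2 = 1.5921
Iter 3: z = -0.4611 + -0.8136i, |z|^2 = 0.8746
Iter 4: z = -2.1623 + 0.9203i, |z|^2 = 5.5226
Escaped at iteration 4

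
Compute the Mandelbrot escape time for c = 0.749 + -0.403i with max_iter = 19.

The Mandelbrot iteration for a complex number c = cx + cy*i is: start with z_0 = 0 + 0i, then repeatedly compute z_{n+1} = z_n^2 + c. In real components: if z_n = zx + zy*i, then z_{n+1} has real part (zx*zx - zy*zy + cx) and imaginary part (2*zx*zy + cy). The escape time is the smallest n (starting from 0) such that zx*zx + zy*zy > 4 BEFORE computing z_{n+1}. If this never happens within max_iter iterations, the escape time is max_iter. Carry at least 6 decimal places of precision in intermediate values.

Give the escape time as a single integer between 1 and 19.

z_0 = 0 + 0i, c = 0.7490 + -0.4030i
Iter 1: z = 0.7490 + -0.4030i, |z|^2 = 0.7234
Iter 2: z = 1.1476 + -1.0067i, |z|^2 = 2.3304
Iter 3: z = 1.0525 + -2.7135i, |z|^2 = 8.4712
Escaped at iteration 3

Answer: 3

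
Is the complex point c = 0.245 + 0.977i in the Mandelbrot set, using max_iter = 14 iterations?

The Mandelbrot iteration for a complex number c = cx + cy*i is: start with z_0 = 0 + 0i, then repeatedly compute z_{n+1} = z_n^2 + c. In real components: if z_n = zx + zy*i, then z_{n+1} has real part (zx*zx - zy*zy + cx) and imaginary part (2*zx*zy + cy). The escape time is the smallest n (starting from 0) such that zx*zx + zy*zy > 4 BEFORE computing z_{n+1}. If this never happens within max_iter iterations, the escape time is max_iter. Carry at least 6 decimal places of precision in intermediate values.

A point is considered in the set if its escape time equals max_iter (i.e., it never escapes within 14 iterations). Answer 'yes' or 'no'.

Answer: no

Derivation:
z_0 = 0 + 0i, c = 0.2450 + 0.9770i
Iter 1: z = 0.2450 + 0.9770i, |z|^2 = 1.0146
Iter 2: z = -0.6495 + 1.4557i, |z|^2 = 2.5410
Iter 3: z = -1.4523 + -0.9140i, |z|^2 = 2.9446
Iter 4: z = 1.5188 + 3.6318i, |z|^2 = 15.4966
Escaped at iteration 4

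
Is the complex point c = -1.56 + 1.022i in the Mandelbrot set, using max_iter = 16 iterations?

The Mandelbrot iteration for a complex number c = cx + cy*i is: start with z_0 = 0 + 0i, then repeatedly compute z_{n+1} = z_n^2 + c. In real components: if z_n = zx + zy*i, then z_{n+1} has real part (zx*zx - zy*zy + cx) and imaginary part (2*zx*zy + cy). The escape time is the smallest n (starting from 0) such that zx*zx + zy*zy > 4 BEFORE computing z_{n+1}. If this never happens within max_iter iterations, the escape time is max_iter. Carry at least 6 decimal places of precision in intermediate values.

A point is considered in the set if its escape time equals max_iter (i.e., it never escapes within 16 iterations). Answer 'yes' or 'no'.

z_0 = 0 + 0i, c = -1.5600 + 1.0220i
Iter 1: z = -1.5600 + 1.0220i, |z|^2 = 3.4781
Iter 2: z = -0.1709 + -2.1666i, |z|^2 = 4.7235
Escaped at iteration 2

Answer: no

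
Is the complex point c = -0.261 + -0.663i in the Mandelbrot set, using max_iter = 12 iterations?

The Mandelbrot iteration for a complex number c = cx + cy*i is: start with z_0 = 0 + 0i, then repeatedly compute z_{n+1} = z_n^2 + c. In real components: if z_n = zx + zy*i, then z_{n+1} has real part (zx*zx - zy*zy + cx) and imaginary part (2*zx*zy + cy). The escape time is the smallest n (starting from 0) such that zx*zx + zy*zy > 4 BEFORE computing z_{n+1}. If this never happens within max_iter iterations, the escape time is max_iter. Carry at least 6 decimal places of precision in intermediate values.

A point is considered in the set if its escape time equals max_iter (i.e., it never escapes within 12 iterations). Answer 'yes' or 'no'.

Answer: yes

Derivation:
z_0 = 0 + 0i, c = -0.2610 + -0.6630i
Iter 1: z = -0.2610 + -0.6630i, |z|^2 = 0.5077
Iter 2: z = -0.6324 + -0.3169i, |z|^2 = 0.5004
Iter 3: z = 0.0386 + -0.2621i, |z|^2 = 0.0702
Iter 4: z = -0.3282 + -0.6832i, |z|^2 = 0.5745
Iter 5: z = -0.6200 + -0.2145i, |z|^2 = 0.4305
Iter 6: z = 0.0774 + -0.3970i, |z|^2 = 0.1636
Iter 7: z = -0.4126 + -0.7245i, |z|^2 = 0.6951
Iter 8: z = -0.6156 + -0.0651i, |z|^2 = 0.3833
Iter 9: z = 0.1138 + -0.5828i, |z|^2 = 0.3526
Iter 10: z = -0.5877 + -0.7956i, |z|^2 = 0.9784
Iter 11: z = -0.5486 + 0.2722i, |z|^2 = 0.3750
Did not escape in 12 iterations → in set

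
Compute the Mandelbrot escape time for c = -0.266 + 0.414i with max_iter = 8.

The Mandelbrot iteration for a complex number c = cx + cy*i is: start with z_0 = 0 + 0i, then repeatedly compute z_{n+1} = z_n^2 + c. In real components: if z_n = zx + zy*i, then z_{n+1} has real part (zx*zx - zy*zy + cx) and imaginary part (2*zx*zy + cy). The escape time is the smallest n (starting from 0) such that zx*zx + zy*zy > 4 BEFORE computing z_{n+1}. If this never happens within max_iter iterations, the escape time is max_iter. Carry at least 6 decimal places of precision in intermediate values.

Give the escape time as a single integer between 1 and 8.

z_0 = 0 + 0i, c = -0.2660 + 0.4140i
Iter 1: z = -0.2660 + 0.4140i, |z|^2 = 0.2422
Iter 2: z = -0.3666 + 0.1938i, |z|^2 = 0.1720
Iter 3: z = -0.1691 + 0.2719i, |z|^2 = 0.1025
Iter 4: z = -0.3113 + 0.3220i, |z|^2 = 0.2006
Iter 5: z = -0.2728 + 0.2135i, |z|^2 = 0.1200
Iter 6: z = -0.2372 + 0.2975i, |z|^2 = 0.1448
Iter 7: z = -0.2983 + 0.2729i, |z|^2 = 0.1634

Answer: 8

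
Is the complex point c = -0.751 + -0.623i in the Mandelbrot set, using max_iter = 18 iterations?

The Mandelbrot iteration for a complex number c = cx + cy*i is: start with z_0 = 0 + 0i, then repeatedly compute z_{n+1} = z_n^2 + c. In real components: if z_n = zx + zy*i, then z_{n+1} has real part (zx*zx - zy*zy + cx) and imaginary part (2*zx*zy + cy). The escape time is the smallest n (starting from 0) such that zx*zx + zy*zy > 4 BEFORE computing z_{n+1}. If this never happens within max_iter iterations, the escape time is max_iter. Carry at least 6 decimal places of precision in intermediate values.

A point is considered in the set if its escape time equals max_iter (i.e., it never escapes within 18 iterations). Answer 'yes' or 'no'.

Answer: no

Derivation:
z_0 = 0 + 0i, c = -0.7510 + -0.6230i
Iter 1: z = -0.7510 + -0.6230i, |z|^2 = 0.9521
Iter 2: z = -0.5751 + 0.3127i, |z|^2 = 0.4286
Iter 3: z = -0.5180 + -0.9827i, |z|^2 = 1.2341
Iter 4: z = -1.4484 + 0.3952i, |z|^2 = 2.2541
Iter 5: z = 1.1907 + -1.7678i, |z|^2 = 4.5429
Escaped at iteration 5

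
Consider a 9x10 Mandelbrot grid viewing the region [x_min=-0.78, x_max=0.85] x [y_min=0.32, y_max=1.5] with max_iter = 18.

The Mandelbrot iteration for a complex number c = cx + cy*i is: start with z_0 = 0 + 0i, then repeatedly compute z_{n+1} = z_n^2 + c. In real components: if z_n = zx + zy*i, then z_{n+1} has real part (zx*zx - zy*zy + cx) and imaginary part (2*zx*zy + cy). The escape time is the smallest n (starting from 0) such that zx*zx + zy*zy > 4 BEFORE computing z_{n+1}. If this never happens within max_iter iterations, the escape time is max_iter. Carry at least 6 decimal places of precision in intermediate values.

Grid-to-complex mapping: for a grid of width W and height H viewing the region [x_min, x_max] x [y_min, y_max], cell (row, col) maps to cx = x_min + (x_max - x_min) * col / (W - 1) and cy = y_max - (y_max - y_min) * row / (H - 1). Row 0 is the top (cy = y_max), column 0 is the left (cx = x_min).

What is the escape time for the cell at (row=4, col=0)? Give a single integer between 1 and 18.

z_0 = 0 + 0i, c = -0.7800 + 0.9756i
Iter 1: z = -0.7800 + 0.9756i, |z|^2 = 1.5601
Iter 2: z = -1.1233 + -0.5463i, |z|^2 = 1.5603
Iter 3: z = 0.1834 + 2.2029i, |z|^2 = 4.8864
Escaped at iteration 3

Answer: 3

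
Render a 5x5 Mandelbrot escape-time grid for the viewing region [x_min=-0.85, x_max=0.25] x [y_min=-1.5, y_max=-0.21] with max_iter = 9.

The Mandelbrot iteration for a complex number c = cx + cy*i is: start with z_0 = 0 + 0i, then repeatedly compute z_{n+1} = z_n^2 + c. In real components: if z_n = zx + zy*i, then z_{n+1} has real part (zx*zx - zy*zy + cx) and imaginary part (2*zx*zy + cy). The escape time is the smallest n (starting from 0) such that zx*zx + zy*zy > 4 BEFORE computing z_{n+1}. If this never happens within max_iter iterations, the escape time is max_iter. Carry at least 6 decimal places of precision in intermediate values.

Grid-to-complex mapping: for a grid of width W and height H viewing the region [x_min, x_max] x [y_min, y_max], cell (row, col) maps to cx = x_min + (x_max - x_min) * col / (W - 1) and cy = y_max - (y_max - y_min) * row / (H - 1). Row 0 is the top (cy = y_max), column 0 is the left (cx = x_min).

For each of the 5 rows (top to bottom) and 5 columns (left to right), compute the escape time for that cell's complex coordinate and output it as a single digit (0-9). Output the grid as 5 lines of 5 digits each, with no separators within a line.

(row=0, col=0): c = -0.8500 + -0.2100i → escape time 9
(row=0, col=1): c = -0.5750 + -0.2100i → escape time 9
(row=0, col=2): c = -0.3000 + -0.2100i → escape time 9
(row=0, col=3): c = -0.0250 + -0.2100i → escape time 9
(row=0, col=4): c = 0.2500 + -0.2100i → escape time 9
(row=1, col=0): c = -0.8500 + -0.5325i → escape time 5
(row=1, col=1): c = -0.5750 + -0.5325i → escape time 9
(row=1, col=2): c = -0.3000 + -0.5325i → escape time 9
(row=1, col=3): c = -0.0250 + -0.5325i → escape time 9
(row=1, col=4): c = 0.2500 + -0.5325i → escape time 9
(row=2, col=0): c = -0.8500 + -0.8550i → escape time 4
(row=2, col=1): c = -0.5750 + -0.8550i → escape time 4
(row=2, col=2): c = -0.3000 + -0.8550i → escape time 9
(row=2, col=3): c = -0.0250 + -0.8550i → escape time 9
(row=2, col=4): c = 0.2500 + -0.8550i → escape time 4
(row=3, col=0): c = -0.8500 + -1.1775i → escape time 3
(row=3, col=1): c = -0.5750 + -1.1775i → escape time 3
(row=3, col=2): c = -0.3000 + -1.1775i → escape time 3
(row=3, col=3): c = -0.0250 + -1.1775i → escape time 3
(row=3, col=4): c = 0.2500 + -1.1775i → escape time 2
(row=4, col=0): c = -0.8500 + -1.5000i → escape time 2
(row=4, col=1): c = -0.5750 + -1.5000i → escape time 2
(row=4, col=2): c = -0.3000 + -1.5000i → escape time 2
(row=4, col=3): c = -0.0250 + -1.5000i → escape time 2
(row=4, col=4): c = 0.2500 + -1.5000i → escape time 2

Answer: 99999
59999
44994
33332
22222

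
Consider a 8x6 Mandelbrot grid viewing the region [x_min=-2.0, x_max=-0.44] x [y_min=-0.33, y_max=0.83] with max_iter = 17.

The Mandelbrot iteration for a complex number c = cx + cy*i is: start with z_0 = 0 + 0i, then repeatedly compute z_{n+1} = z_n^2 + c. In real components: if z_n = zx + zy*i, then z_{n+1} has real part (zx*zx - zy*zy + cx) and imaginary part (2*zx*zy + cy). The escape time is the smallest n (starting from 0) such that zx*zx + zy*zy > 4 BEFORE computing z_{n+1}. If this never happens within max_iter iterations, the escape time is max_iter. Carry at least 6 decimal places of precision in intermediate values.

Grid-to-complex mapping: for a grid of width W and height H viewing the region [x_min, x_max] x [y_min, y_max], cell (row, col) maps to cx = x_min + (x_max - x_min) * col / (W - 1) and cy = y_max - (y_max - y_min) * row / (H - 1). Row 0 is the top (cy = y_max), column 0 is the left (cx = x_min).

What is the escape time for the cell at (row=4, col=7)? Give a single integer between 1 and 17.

Answer: 17

Derivation:
z_0 = 0 + 0i, c = -0.4400 + -0.0980i
Iter 1: z = -0.4400 + -0.0980i, |z|^2 = 0.2032
Iter 2: z = -0.2560 + -0.0118i, |z|^2 = 0.0657
Iter 3: z = -0.3746 + -0.0920i, |z|^2 = 0.1488
Iter 4: z = -0.3081 + -0.0291i, |z|^2 = 0.0958
Iter 5: z = -0.3459 + -0.0801i, |z|^2 = 0.1261
Iter 6: z = -0.3268 + -0.0426i, |z|^2 = 0.1086
Iter 7: z = -0.3350 + -0.0702i, |z|^2 = 0.1172
Iter 8: z = -0.3327 + -0.0510i, |z|^2 = 0.1133
Iter 9: z = -0.3319 + -0.0641i, |z|^2 = 0.1143
Iter 10: z = -0.3339 + -0.0555i, |z|^2 = 0.1146
Iter 11: z = -0.3316 + -0.0610i, |z|^2 = 0.1137
Iter 12: z = -0.3338 + -0.0576i, |z|^2 = 0.1147
Iter 13: z = -0.3319 + -0.0596i, |z|^2 = 0.1137
Iter 14: z = -0.3334 + -0.0585i, |z|^2 = 0.1146
Iter 15: z = -0.3323 + -0.0590i, |z|^2 = 0.1139
Iter 16: z = -0.3331 + -0.0588i, |z|^2 = 0.1144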